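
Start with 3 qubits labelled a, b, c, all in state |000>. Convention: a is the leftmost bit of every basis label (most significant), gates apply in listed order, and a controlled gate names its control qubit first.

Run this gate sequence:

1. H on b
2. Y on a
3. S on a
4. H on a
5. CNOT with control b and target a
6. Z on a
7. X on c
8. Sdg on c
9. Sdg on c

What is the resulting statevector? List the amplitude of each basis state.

After the circuit, the state carries amplitude 0 on |000>, 1/2 on |001>, 0 on |010>, -1/2 on |011>, 0 on |100>, 1/2 on |101>, 0 on |110>, -1/2 on |111>.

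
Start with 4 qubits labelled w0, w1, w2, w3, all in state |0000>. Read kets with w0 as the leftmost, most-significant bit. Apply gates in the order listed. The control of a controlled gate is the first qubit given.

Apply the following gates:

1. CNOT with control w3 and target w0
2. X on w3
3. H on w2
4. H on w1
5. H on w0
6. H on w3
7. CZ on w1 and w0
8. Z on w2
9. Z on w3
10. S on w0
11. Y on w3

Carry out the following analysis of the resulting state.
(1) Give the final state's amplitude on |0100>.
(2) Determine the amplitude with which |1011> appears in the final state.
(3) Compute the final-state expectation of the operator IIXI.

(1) The final state's coefficient on |0100> equals -I/4.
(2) The final state's coefficient on |1011> equals 1/4.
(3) The expectation value of IIXI is -1.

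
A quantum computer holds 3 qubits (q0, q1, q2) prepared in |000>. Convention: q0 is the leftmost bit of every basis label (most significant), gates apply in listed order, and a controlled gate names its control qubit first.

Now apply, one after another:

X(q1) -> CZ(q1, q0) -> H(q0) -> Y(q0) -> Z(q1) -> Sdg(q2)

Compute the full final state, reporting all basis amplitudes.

After the circuit, the state carries amplitude sqrt(2)*I/2 on |010>, -sqrt(2)*I/2 on |110>, and 0 on every other basis state.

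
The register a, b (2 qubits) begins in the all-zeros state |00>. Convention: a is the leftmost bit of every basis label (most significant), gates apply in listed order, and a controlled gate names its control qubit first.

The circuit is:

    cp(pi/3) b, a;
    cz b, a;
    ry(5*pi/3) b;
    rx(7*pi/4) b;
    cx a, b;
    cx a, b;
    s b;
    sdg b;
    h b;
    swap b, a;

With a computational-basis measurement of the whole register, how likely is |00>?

Outcome |00> occurs with probability 1/2 - sqrt(3)/4. Key observation: the block from step 7 through step 8 cancels to the identity and can be dropped.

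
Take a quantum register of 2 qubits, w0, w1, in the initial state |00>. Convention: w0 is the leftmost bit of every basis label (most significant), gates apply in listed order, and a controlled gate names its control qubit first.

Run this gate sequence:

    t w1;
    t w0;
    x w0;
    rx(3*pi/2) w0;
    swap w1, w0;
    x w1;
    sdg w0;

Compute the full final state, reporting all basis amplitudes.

The resulting statevector has amplitude -sqrt(2)/2 on |00>, -sqrt(2)*I/2 on |01>, 0 on |10>, 0 on |11>.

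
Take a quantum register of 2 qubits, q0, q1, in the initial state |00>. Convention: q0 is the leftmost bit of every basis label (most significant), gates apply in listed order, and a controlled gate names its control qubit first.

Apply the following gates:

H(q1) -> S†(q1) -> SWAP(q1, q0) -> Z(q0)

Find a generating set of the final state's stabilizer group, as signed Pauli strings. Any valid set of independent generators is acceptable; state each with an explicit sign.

One valid set of independent stabilizer generators is +YI, +IZ (any independent generating set of the same group is equally correct).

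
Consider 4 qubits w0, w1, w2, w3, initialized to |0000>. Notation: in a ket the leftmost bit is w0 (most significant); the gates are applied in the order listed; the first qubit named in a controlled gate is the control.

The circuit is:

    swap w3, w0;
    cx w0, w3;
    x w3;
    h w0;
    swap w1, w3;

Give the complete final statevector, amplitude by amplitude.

After the circuit, the state carries amplitude sqrt(2)/2 on |0100>, sqrt(2)/2 on |1100>, and 0 on every other basis state.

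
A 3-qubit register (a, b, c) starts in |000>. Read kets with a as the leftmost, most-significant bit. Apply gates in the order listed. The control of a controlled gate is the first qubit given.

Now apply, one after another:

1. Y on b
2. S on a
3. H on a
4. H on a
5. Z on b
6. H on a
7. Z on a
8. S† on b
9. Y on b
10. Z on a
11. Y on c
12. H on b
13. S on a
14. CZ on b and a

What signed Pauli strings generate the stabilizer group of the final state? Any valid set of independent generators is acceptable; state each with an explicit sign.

The stabilizer group can be generated by +YZI, +ZXI, -IIZ, among other valid generating sets.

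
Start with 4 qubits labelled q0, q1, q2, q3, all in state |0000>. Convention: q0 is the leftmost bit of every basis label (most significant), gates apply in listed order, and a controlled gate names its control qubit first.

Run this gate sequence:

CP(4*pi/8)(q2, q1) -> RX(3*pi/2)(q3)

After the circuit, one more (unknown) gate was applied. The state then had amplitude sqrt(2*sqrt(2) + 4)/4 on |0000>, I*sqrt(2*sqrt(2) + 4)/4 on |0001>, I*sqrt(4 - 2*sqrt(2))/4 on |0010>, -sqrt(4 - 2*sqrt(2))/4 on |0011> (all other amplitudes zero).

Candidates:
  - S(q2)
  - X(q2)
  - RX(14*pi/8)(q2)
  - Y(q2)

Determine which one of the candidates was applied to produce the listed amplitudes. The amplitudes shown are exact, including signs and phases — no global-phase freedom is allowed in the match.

The applied gate was RX(14*pi/8)(q2).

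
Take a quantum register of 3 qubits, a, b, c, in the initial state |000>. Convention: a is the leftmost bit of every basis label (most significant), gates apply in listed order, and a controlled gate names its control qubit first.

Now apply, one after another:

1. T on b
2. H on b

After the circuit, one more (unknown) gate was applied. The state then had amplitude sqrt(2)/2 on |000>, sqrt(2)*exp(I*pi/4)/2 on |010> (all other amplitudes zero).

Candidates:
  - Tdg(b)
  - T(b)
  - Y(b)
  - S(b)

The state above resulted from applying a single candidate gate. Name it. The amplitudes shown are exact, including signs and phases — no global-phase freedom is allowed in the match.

The unique candidate consistent with the amplitudes is T(b).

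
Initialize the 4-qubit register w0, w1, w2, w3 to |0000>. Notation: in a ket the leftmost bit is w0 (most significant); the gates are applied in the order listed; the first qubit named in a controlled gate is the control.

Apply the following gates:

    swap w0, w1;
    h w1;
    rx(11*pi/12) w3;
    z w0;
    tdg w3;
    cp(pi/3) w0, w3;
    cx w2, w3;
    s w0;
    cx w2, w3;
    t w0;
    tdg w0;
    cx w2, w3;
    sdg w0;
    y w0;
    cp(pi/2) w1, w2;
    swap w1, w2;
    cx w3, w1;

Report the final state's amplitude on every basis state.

The final amplitudes are -I*sqrt(12 - 6*sqrt(2))/8 + I*sqrt(2*sqrt(2) + 4)/8 on |1000>, -I*sqrt(12 - 6*sqrt(2))/8 + I*sqrt(2*sqrt(2) + 4)/8 on |1010>, (-sqrt(6*sqrt(2) + 12)/8 - sqrt(4 - 2*sqrt(2))/8)*exp(3*I*pi/4) on |1101>, (-sqrt(6*sqrt(2) + 12)/8 - sqrt(4 - 2*sqrt(2))/8)*exp(3*I*pi/4) on |1111>, and 0 on every other basis state. Key observation: the block from step 8 through step 13 cancels to the identity and can be dropped.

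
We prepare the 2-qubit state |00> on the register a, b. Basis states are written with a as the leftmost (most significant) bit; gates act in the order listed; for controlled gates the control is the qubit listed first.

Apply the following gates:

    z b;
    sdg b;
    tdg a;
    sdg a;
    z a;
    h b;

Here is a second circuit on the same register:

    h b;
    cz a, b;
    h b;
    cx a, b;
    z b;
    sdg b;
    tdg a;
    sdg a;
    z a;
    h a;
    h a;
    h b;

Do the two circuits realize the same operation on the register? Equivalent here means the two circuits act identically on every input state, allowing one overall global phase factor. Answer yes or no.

Yes, they are equivalent — the unitaries differ by at most a global phase.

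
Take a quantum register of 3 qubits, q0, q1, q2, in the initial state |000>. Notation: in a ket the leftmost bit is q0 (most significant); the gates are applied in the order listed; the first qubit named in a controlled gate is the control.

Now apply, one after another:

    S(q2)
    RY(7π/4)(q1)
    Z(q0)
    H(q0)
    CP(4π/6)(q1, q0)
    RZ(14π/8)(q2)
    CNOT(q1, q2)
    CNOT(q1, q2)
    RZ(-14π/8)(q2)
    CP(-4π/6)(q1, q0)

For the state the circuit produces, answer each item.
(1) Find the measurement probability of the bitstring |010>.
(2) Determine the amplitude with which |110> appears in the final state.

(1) The probability of measuring |010> is 1/4 - sqrt(2)/8. Key observation: the block from step 5 through step 10 cancels to the identity and can be dropped.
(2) The amplitude on |110> is sqrt(4 - 2*sqrt(2))/4.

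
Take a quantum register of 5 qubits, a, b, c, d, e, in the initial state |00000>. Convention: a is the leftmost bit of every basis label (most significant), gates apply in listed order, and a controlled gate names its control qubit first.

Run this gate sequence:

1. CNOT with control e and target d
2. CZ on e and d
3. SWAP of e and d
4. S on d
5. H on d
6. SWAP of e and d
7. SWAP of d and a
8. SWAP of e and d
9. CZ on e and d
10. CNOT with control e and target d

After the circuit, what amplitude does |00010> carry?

The amplitude on |00010> is sqrt(2)/2.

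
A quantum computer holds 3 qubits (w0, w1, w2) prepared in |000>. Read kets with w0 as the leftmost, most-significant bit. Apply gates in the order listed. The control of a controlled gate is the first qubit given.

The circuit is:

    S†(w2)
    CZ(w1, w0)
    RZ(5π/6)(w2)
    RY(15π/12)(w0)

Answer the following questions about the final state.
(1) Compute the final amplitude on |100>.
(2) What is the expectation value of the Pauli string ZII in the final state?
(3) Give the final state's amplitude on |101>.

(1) The amplitude on |100> is -sqrt(sqrt(2) + 2)*exp(7*I*pi/12)/2.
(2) The expectation value of ZII is -sqrt(2)/2.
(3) |101> carries amplitude 0 in the final state.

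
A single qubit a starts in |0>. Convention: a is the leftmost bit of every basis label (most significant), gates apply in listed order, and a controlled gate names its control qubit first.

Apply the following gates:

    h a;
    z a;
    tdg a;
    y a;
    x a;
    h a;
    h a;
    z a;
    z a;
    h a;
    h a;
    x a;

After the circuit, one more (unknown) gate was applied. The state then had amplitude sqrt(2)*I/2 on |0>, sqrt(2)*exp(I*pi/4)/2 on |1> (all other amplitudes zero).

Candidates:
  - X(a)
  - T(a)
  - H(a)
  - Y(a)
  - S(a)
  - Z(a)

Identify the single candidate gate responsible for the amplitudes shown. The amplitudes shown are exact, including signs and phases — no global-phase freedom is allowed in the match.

It was X(a) that produced the state shown.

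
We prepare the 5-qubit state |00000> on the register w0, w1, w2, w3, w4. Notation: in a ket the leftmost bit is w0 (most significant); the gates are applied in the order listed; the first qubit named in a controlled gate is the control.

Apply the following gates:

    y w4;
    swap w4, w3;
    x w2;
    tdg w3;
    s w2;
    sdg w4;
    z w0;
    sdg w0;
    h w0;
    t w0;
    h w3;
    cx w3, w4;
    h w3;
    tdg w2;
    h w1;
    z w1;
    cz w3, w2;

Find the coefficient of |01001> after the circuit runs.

The amplitude on |01001> is 0.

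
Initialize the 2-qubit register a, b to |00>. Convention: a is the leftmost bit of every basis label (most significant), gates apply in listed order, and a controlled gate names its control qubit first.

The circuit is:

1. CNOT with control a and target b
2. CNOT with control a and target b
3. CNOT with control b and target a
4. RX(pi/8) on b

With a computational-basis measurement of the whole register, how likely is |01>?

A full measurement returns |01> with probability sin(pi/16)**2. Key observation: gates 1-2 undo each other exactly, leaving only the rest of the circuit to track.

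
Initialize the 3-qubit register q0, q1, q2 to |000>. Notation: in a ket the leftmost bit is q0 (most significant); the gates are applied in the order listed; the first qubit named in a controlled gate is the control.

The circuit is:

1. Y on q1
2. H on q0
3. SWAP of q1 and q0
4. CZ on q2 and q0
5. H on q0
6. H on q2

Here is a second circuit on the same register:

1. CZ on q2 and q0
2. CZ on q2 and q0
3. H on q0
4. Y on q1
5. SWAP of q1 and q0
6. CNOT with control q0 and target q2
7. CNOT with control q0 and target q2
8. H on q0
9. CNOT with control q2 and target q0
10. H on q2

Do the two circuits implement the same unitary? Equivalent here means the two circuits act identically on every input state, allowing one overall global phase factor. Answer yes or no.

Yes, they are equivalent — the unitaries differ by at most a global phase.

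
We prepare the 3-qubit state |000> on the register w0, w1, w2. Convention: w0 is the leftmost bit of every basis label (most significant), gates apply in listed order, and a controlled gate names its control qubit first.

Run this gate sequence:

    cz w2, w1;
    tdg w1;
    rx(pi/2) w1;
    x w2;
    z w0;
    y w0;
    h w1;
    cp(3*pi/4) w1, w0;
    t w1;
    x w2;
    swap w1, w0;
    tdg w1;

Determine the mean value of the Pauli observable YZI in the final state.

The expectation value of YZI is 1.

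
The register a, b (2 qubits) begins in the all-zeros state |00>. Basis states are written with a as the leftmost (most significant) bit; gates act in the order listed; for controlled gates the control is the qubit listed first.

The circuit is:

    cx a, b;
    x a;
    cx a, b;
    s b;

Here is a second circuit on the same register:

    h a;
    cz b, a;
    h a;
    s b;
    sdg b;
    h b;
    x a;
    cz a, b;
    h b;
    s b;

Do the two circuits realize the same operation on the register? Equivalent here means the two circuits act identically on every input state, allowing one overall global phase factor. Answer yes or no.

No — the two circuits implement different unitaries, even allowing a global phase.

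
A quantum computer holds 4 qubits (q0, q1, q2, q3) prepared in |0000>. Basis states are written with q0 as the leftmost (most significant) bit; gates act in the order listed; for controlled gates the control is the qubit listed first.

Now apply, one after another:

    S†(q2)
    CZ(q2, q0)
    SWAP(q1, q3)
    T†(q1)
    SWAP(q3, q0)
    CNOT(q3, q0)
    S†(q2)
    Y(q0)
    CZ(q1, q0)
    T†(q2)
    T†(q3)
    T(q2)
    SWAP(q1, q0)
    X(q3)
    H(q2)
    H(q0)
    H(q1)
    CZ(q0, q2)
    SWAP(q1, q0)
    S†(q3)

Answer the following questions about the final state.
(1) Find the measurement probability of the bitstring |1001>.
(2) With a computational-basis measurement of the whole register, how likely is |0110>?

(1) Outcome |1001> occurs with probability 1/8.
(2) A full measurement returns |0110> with probability 0.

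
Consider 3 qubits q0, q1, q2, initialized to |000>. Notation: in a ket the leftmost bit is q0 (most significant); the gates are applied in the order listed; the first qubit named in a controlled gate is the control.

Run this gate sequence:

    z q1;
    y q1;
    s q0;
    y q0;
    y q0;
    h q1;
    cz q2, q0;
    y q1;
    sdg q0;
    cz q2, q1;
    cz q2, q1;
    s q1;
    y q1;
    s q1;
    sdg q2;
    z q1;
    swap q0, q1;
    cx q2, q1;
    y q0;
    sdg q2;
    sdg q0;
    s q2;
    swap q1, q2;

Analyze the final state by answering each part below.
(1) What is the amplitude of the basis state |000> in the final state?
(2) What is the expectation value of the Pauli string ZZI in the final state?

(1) The final state's coefficient on |000> equals sqrt(2)*I/2.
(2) The observable ZZI averages to 0.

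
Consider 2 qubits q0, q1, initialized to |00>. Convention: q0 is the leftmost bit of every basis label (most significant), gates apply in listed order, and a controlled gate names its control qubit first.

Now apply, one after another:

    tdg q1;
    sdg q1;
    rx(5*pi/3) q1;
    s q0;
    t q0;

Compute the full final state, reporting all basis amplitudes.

The resulting statevector has amplitude -sqrt(3)/2 on |00>, -I/2 on |01>, 0 on |10>, 0 on |11>.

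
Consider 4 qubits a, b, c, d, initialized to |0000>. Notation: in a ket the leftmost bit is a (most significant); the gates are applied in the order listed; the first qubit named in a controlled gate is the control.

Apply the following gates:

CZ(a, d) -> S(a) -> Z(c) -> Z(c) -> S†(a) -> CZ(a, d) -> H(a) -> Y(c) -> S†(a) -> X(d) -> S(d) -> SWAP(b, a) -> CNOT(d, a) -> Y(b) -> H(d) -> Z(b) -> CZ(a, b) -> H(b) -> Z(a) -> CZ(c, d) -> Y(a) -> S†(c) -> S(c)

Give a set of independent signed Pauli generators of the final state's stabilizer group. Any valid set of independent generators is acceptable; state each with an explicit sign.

The final state is stabilized by the group generated by +IYII, +IIIX, +ZIII, -IIZI; other independent generating sets are equally valid. Key observation: gates 1-6 undo each other exactly, leaving only the rest of the circuit to track.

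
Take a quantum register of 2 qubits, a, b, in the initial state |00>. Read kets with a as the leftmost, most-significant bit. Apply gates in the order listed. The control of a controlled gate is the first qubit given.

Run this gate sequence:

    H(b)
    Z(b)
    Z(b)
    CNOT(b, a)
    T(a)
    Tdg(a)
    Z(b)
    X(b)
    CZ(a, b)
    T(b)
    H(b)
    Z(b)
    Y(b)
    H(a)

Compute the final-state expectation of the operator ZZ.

The observable ZZ averages to sqrt(2)/2.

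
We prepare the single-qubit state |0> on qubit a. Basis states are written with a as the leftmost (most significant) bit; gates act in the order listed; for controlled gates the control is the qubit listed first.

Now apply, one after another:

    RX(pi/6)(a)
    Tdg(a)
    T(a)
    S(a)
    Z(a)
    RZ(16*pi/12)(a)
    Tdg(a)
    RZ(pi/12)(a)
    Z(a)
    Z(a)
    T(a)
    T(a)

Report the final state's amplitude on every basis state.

The resulting statevector has amplitude (-sqrt(6) - sqrt(2))*exp(7*I*pi/24)/4 on |0>, (-sqrt(6) + sqrt(2))*exp(23*I*pi/24)/4 on |1>.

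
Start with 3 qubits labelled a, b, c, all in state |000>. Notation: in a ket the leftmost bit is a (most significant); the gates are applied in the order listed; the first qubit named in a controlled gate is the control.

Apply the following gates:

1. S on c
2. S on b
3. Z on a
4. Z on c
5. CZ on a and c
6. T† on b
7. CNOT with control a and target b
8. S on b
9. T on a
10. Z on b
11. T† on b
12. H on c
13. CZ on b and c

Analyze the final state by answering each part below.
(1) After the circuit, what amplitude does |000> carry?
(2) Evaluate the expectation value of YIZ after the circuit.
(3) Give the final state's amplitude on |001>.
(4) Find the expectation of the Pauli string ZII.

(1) The final state's coefficient on |000> equals sqrt(2)/2.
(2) The observable YIZ averages to 0.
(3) The final state's coefficient on |001> equals sqrt(2)/2.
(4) In the final state, ZII has expectation 1.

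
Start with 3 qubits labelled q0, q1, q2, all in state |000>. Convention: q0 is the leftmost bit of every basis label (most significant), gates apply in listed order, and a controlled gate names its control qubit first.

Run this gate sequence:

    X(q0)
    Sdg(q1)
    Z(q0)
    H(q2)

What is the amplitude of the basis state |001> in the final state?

The final state's coefficient on |001> equals 0.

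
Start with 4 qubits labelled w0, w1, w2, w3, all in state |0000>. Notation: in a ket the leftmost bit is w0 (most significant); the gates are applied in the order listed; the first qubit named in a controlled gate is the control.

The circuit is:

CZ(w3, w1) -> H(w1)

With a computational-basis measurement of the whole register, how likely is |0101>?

Outcome |0101> occurs with probability 0.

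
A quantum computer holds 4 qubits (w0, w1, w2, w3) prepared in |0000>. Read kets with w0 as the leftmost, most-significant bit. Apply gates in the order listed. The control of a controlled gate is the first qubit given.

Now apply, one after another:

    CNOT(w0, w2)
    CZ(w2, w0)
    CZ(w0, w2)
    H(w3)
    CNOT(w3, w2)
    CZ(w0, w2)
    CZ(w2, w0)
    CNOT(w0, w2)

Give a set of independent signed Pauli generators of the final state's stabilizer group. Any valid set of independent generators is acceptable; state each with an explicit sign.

The stabilizer group can be generated by +IIXX, +ZIII, +IZII, +IIZZ, among other valid generating sets.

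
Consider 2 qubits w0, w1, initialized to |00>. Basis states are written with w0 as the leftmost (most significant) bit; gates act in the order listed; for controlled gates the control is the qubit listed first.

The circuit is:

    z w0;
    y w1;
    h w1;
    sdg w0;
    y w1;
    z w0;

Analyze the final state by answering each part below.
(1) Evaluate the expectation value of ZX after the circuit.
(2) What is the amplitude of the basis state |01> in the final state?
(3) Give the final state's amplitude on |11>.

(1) In the final state, ZX has expectation 1.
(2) The final state's coefficient on |01> equals -sqrt(2)/2.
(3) The final state's coefficient on |11> equals 0.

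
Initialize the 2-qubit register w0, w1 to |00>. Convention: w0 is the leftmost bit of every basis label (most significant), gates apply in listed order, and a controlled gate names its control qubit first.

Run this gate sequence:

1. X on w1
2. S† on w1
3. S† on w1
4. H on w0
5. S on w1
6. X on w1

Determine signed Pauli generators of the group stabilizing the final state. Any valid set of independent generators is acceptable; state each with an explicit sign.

The final state is stabilized by the group generated by +XI, +IZ; other independent generating sets are equally valid.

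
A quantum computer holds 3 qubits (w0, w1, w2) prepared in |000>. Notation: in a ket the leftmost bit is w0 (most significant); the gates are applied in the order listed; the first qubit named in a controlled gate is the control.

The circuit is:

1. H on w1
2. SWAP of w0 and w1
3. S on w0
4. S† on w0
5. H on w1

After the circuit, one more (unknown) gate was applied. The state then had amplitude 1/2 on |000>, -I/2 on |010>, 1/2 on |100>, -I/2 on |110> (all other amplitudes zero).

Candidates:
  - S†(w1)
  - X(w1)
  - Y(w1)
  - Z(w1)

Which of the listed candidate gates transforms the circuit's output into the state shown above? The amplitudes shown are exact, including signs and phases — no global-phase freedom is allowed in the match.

It was S†(w1) that produced the state shown. Key observation: gates 3-4 undo each other exactly, leaving only the rest of the circuit to track.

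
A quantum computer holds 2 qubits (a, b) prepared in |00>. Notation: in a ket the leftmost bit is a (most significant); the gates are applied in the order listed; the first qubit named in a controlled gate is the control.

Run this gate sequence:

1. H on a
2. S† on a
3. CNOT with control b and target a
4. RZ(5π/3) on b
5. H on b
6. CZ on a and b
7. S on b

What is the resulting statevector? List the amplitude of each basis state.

The resulting statevector has amplitude -exp(I*pi/6)/2 on |00>, -exp(2*I*pi/3)/2 on |01>, exp(2*I*pi/3)/2 on |10>, exp(I*pi/6)/2 on |11>.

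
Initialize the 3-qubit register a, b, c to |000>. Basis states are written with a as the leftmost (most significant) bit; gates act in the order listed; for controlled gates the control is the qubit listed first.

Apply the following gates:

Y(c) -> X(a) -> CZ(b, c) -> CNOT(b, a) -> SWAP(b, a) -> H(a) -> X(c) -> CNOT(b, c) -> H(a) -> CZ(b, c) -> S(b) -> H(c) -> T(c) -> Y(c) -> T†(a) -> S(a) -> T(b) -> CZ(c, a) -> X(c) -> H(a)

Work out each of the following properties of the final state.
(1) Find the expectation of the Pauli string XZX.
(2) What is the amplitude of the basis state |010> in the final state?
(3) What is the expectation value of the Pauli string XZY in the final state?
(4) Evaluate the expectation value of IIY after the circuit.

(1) In the final state, XZX has expectation -sqrt(2)/2.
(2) The final state's coefficient on |010> equals exp(3*I*pi/4)/2.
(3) The expectation value of XZY is -sqrt(2)/2.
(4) The observable IIY averages to sqrt(2)/2.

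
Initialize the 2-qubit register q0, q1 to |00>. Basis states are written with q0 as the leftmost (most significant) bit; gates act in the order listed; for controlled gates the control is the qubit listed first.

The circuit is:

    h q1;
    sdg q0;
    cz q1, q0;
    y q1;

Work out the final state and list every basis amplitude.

The resulting statevector has amplitude -sqrt(2)*I/2 on |00>, sqrt(2)*I/2 on |01>, 0 on |10>, 0 on |11>.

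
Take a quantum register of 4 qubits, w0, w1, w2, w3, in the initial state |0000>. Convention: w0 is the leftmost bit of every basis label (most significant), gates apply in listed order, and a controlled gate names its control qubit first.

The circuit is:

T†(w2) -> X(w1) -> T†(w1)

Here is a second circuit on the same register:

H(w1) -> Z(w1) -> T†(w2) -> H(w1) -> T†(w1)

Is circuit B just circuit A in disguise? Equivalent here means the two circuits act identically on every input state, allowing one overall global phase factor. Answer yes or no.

Yes — the two circuits implement the same unitary up to a global phase.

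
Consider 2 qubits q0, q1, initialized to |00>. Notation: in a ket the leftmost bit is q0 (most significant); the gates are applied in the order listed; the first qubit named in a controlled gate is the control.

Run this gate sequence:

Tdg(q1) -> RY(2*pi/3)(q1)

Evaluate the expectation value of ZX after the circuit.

The expectation value of ZX is sqrt(3)/2.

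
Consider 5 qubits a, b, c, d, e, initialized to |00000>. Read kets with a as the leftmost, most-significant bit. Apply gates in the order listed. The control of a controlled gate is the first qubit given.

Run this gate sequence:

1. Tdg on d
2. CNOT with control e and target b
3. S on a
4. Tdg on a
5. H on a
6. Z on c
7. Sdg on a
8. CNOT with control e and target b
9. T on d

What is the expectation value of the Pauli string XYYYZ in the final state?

The observable XYYYZ averages to 0.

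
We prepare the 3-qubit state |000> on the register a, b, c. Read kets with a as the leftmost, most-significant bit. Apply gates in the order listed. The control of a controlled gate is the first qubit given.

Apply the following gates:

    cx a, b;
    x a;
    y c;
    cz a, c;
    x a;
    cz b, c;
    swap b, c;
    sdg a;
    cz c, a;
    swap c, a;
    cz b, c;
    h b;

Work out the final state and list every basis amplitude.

After the circuit, the state carries amplitude -sqrt(2)*I/2 on |000>, sqrt(2)*I/2 on |010>, and 0 on every other basis state.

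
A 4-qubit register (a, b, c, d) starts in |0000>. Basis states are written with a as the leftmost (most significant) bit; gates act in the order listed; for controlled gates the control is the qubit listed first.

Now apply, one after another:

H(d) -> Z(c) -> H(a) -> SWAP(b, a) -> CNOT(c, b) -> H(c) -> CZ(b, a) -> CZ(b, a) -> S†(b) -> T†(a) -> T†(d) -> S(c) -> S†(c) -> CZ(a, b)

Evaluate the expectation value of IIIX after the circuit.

The expectation value of IIIX is sqrt(2)/2. Key observation: gates 12-13 undo each other exactly, leaving only the rest of the circuit to track.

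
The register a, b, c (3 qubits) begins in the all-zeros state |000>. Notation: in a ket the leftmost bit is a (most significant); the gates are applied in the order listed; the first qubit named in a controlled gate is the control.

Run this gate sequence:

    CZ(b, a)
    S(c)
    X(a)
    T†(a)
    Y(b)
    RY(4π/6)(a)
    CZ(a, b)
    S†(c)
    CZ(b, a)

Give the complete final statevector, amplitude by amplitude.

After the circuit, the state carries amplitude -sqrt(3)*exp(I*pi/4)/2 on |010>, exp(I*pi/4)/2 on |110>, and 0 on every other basis state.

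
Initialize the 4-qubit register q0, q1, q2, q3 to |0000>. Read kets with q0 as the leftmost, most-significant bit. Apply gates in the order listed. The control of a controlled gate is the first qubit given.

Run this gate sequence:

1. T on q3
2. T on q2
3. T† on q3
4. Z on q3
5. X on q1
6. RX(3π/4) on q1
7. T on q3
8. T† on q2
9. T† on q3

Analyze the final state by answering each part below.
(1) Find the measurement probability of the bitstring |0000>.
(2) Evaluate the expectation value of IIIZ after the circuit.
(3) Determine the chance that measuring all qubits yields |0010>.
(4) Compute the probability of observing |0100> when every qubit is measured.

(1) A full measurement returns |0000> with probability sqrt(2)/4 + 1/2.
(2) The observable IIIZ averages to 1.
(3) Outcome |0010> occurs with probability 0.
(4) The probability of measuring |0100> is 1/2 - sqrt(2)/4.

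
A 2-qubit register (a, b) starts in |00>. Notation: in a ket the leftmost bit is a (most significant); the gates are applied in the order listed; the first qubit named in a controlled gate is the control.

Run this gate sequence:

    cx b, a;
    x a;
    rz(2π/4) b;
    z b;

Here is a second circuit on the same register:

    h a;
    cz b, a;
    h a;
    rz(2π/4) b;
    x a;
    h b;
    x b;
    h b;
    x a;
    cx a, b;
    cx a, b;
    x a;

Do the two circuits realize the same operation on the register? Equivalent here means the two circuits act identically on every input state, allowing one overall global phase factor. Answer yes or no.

Yes, they are equivalent — the unitaries differ by at most a global phase.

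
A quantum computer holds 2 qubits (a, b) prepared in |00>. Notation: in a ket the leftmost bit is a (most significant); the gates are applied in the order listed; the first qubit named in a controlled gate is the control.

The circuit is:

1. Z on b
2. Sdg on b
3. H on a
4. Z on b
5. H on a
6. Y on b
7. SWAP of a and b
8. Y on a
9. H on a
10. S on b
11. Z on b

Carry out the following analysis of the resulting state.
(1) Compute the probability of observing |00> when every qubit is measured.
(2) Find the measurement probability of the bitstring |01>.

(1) A full measurement returns |00> with probability 1/2.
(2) A full measurement returns |01> with probability 0.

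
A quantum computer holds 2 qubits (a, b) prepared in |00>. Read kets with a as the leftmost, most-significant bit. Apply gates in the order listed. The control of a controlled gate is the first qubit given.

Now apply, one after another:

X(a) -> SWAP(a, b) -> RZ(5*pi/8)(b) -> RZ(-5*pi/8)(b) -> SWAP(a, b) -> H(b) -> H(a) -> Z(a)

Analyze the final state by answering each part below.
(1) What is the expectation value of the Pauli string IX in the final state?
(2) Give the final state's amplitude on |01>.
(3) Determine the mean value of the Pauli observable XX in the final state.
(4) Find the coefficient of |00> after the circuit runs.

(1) The observable IX averages to 1.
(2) The final state's coefficient on |01> equals 1/2.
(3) The expectation value of XX is 1.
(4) |00> carries amplitude 1/2 in the final state.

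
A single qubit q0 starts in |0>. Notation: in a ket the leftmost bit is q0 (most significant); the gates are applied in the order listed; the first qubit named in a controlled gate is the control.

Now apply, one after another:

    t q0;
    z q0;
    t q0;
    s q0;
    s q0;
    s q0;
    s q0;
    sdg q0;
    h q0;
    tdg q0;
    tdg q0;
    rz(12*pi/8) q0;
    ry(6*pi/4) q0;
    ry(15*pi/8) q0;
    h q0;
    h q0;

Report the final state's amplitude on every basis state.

The resulting statevector has amplitude exp(I*pi/4)*sin(pi/16) on |0>, exp(I*pi/4)*cos(pi/16) on |1>. Key observation: the block from step 4 through step 7 cancels to the identity and can be dropped.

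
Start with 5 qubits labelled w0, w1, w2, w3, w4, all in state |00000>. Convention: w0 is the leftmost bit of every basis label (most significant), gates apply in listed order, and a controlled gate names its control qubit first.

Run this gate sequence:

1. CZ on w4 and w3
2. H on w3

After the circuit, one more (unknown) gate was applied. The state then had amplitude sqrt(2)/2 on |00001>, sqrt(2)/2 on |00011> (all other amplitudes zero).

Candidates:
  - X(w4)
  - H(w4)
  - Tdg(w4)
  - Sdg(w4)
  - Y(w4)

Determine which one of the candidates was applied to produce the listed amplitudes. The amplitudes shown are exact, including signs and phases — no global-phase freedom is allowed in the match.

The unique candidate consistent with the amplitudes is X(w4).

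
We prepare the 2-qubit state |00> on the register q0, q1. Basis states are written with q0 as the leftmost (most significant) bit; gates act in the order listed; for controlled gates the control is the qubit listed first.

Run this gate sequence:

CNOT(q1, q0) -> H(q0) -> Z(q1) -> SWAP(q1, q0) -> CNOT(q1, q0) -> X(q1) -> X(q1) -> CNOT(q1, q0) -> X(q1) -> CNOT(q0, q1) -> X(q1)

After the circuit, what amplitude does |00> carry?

The final state's coefficient on |00> equals sqrt(2)/2. Key observation: gates 5-8 undo each other exactly, leaving only the rest of the circuit to track.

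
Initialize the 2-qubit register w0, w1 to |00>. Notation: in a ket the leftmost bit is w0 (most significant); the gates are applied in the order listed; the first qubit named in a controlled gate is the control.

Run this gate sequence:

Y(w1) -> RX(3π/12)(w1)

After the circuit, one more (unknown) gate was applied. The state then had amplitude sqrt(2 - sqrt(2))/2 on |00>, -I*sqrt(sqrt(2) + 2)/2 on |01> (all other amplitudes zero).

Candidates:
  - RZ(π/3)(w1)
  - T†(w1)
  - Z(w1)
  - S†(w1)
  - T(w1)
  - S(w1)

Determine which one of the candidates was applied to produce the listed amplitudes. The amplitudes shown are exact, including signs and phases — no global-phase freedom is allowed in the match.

It was Z(w1) that produced the state shown.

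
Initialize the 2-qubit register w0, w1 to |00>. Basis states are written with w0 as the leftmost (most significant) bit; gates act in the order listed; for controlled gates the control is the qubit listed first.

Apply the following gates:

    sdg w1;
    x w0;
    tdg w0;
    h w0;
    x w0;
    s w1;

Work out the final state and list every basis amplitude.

The resulting statevector has amplitude sqrt(2)*exp(3*I*pi/4)/2 on |00>, 0 on |01>, -sqrt(2)*exp(3*I*pi/4)/2 on |10>, 0 on |11>.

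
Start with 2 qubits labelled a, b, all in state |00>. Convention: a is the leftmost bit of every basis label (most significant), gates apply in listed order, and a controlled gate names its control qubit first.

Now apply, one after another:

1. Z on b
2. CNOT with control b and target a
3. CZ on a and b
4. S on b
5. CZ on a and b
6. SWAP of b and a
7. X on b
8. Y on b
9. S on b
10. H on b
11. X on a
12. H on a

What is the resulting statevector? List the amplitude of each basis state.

After the circuit, the state carries amplitude -I/2 on |00>, -I/2 on |01>, I/2 on |10>, I/2 on |11>.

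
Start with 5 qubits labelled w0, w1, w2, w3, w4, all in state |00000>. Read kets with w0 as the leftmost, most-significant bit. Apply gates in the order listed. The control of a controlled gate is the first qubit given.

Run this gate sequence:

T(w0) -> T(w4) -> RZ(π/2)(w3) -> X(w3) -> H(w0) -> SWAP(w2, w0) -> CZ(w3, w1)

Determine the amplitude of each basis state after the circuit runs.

After the circuit, the state carries amplitude -sqrt(2)*exp(3*I*pi/4)/2 on |00010>, -sqrt(2)*exp(3*I*pi/4)/2 on |00110>, and 0 on every other basis state.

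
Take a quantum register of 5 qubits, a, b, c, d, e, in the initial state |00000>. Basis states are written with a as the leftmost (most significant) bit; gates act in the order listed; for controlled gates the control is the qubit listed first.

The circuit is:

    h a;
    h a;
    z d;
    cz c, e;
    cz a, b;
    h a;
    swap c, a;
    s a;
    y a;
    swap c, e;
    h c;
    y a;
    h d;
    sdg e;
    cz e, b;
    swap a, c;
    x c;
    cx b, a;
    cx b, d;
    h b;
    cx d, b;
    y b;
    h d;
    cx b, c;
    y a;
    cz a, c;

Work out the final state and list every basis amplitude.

The final amplitudes are -sqrt(2)/4 on |00100>, sqrt(2)*I/4 on |00101>, sqrt(2)/4 on |01000>, -sqrt(2)*I/4 on |01001>, -sqrt(2)/4 on |10100>, sqrt(2)*I/4 on |10101>, -sqrt(2)/4 on |11000>, sqrt(2)*I/4 on |11001>, and 0 on every other basis state.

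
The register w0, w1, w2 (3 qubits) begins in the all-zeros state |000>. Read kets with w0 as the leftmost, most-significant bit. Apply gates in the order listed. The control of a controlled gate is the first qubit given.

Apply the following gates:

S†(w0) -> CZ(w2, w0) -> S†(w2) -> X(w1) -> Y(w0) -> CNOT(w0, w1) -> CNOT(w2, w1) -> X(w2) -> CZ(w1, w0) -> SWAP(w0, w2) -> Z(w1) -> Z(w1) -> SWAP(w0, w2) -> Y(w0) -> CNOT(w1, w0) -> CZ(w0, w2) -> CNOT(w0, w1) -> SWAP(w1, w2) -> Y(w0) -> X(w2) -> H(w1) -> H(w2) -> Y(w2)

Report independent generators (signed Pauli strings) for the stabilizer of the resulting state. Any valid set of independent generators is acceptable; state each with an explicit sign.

The final state is stabilized by the group generated by -IXI, +IIX, -ZII; other independent generating sets are equally valid.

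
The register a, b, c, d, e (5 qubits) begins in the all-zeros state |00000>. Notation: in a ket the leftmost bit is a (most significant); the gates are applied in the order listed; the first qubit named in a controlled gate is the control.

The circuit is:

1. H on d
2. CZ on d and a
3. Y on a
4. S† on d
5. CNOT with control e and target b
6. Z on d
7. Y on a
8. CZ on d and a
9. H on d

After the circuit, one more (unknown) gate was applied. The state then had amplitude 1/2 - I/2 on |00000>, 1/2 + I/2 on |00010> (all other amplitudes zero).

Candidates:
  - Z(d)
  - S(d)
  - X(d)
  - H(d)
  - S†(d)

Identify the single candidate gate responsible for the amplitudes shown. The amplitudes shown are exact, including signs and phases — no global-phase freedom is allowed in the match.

The applied gate was X(d).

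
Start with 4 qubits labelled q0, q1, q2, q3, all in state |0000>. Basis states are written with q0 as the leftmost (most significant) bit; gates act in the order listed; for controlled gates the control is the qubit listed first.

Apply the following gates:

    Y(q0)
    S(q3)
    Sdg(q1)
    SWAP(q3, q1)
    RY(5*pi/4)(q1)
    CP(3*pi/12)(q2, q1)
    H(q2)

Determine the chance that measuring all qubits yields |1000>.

A full measurement returns |1000> with probability 1/4 - sqrt(2)/8.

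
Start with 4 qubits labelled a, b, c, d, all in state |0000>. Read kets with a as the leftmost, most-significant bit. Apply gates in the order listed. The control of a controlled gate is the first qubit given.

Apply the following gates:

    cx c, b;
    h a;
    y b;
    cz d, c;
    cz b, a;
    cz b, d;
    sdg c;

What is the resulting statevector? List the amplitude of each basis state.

The resulting statevector has amplitude sqrt(2)*I/2 on |0100>, -sqrt(2)*I/2 on |1100>, and 0 on every other basis state.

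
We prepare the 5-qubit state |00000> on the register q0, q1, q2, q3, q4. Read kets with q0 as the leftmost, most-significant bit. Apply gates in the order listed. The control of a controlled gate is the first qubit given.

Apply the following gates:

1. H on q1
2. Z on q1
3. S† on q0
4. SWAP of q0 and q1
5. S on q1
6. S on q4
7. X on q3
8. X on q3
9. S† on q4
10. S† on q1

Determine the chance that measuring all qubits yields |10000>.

The probability of measuring |10000> is 1/2. Key observation: the block from step 5 through step 10 cancels to the identity and can be dropped.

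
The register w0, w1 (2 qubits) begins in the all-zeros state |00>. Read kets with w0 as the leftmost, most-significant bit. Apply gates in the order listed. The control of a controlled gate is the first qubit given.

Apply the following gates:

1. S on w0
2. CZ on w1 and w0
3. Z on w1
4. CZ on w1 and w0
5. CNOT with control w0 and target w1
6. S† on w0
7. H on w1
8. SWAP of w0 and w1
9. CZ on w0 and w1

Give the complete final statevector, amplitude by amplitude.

The resulting statevector has amplitude sqrt(2)/2 on |00>, 0 on |01>, sqrt(2)/2 on |10>, 0 on |11>.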